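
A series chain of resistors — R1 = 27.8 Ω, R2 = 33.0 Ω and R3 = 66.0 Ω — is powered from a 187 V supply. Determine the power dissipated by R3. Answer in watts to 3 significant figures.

Every series element carries the same I. Get I from the total resistance, then P = I² × R3.
R_total = 27.8 + 33.0 + 66.0 = 126.8 Ω
I = V / R_total = 187 / 126.8 = 1.475 A
P_R3 = I² × R3 = (1.475)² × 66.0 = 143.5 W

144 W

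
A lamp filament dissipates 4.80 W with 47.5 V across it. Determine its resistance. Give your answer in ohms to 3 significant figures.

470 Ω

From P = V I = I²R = V²/R, with the two given quantities we get R = V² / P.
R = (47.5)² / 4.80 = 470.1 Ω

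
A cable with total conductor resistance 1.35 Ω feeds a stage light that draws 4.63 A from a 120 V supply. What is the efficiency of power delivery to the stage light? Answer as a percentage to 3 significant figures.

The cable carries the full 4.63 A.
P_line = I² R_line = (4.630)² × 1.35 = 28.94 W
P_source = V I = 120 × 4.630 = 555.6 W; P_load = 526.7 W
η = P_load / P_source = 526.7 / 555.6 = 0.9479

94.8 %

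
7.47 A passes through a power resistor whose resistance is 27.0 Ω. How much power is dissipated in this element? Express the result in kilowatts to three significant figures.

The current through and the resistance of the element are both given; use P = I²R.
P = (7.470 A)² × 27.0 Ω = 1507 W

1.51 kW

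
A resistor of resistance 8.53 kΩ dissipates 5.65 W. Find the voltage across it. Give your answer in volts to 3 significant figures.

Inverting the appropriate power form: V = √(P R).
V = √(5.65 × 8530) = 219.5 V

220 V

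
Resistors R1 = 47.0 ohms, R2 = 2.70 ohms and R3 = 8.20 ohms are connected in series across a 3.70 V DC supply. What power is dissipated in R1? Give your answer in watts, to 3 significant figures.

0.192 W

The current is common to all series resistors; compute it, then apply P = I²R for the target.
R_total = 47.0 + 2.70 + 8.20 = 57.90 Ω
I = V / R_total = 3.70 / 57.90 = 0.06390 A
P_R1 = I² × R1 = (0.06390)² × 47.0 = 0.1919 W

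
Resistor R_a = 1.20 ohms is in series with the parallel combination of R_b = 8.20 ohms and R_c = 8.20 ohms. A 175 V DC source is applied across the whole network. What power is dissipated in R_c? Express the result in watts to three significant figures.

2240 W

Collapse R_b‖R_c to a single equivalent, reducing the network to two series elements.
R_p = (8.20×8.20)/(8.20+8.20) = 4.100 Ω
R_total = 1.20 + 4.100 = 5.300 Ω
I = V / R_total = 175 / 5.300 = 33.02 A
Voltage across the parallel pair: V_p = I × R_p = 33.02 × 4.100 = 135.4 V
R_c is across V_p, so use P = V²/R for that branch.
P_R_c = (135.4)² / 8.20 = 2235 W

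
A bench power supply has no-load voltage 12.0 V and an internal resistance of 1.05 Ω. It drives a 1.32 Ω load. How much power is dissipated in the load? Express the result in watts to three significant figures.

33.8 W

Find the circuit current first, then P = I²R for the load (series elements share I).
I = ε / (r + R) = 12.0 / (1.05 + 1.32) = 5.063 A
P_load = I² R = (5.063)² × 1.32 = 33.84 W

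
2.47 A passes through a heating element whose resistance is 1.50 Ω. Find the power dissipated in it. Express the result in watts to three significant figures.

9.15 W

Current and resistance are given, so P = I²R is the direct form.
P = (2.470 A)² × 1.50 Ω = 9.151 W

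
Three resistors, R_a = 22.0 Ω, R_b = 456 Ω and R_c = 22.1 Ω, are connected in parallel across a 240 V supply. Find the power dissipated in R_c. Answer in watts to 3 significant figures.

2610 W

The supply voltage appears across each parallel branch — just use P = V²/R_c.
P_R_c = V² / R_c = (240)² / 22.1 Ω = 2606 W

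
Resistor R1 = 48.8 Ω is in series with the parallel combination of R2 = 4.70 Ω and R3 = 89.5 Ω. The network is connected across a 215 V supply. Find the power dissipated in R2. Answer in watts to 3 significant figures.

Collapse R2‖R3 to a single equivalent, reducing the network to two series elements.
R_p = (4.70×89.5)/(4.70+89.5) = 4.465 Ω
R_total = 48.8 + 4.465 = 53.27 Ω
I = V / R_total = 215 / 53.27 = 4.036 A
Voltage across the parallel pair: V_p = I × R_p = 4.036 × 4.465 = 18.02 V
R2 sees V_p directly, so P = V_p² / R2.
P_R2 = (18.02)² / 4.70 = 69.12 W

69.1 W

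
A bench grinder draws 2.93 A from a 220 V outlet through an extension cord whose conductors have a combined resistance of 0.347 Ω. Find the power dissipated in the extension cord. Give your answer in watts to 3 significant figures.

The extension cord and load are in series, so the same current flows in both; the loss is I²R_line.
The extension cord carries the full 2.93 A.
P_line = I² R_line = (2.930)² × 0.347 = 2.979 W

2.98 W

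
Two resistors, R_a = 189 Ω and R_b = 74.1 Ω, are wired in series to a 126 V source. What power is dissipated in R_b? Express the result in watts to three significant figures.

In a series string the same current flows through every resistor — find that current, then P = I²R for the one we want.
R_total = 189 + 74.1 = 263.1 Ω
I = V / R_total = 126 / 263.1 = 0.4789 A
P_R_b = I² × R_b = (0.4789)² × 74.1 = 16.99 W

17.0 W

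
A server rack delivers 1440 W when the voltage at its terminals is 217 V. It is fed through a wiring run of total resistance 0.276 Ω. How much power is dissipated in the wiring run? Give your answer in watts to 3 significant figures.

12.2 W

Only the current and the line resistance are needed for the I²R loss.
I = P / V = 1440 / 217 = 6.636 A through the wiring run.
P_line = I² R_line = (6.636)² × 0.276 = 12.15 W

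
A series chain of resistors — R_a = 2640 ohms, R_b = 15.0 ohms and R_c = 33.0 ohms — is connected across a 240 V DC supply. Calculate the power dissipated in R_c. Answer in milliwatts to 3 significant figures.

263 mW

The current is common to all series resistors; compute it, then apply P = I²R for the target.
R_total = 2640 + 15.0 + 33.0 = 2688 Ω
I = V / R_total = 240 / 2688 = 0.08929 A
P_R_c = I² × R_c = (0.08929)² × 33.0 = 0.2631 W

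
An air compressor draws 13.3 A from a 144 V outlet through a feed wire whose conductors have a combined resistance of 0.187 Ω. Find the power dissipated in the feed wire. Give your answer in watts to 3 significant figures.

33.1 W

The feed wire is a series resistance carrying the load current; its dissipation is I²R_line.
The feed wire carries the full 13.3 A.
P_line = I² R_line = (13.30)² × 0.187 = 33.08 W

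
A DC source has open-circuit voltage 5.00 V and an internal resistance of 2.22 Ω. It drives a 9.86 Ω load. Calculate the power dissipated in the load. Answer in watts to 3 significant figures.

1.69 W

The internal resistance and the load are in series, so the same I flows through both; get I from ε/(r+R), then I²R for the load.
I = ε / (r + R) = 5.00 / (2.22 + 9.86) = 0.4139 A
P_load = I² R = (0.4139)² × 9.86 = 1.689 W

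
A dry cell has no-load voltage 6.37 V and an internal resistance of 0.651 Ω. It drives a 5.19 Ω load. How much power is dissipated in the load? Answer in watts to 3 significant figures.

6.17 W

With r and R in series, I = ε/(r+R); the load dissipates I²R.
I = ε / (r + R) = 6.37 / (0.651 + 5.19) = 1.091 A
P_load = I² R = (1.091)² × 5.19 = 6.173 W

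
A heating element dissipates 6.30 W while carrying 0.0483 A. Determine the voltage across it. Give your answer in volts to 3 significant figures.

Inverting the appropriate power form: V = P / I.
V = 6.30 / 0.04830 = 130.4 V

130 V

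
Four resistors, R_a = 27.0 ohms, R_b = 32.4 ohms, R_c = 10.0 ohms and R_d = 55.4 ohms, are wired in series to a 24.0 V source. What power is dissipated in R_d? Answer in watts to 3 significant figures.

Series elements share the same current, so find I first, then use P = I²R.
R_total = 27.0 + 32.4 + 10.0 + 55.4 = 124.8 Ω
I = V / R_total = 24.0 / 124.8 = 0.1923 A
P_R_d = I² × R_d = (0.1923)² × 55.4 = 2.049 W

2.05 W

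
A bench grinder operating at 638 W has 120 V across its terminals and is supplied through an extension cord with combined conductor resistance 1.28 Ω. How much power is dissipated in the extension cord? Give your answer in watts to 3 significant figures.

36.2 W

The extension cord and load are in series, so the same current flows in both; the loss is I²R_line.
I = P / V = 638 / 120 = 5.317 A through the extension cord.
P_line = I² R_line = (5.317)² × 1.28 = 36.18 W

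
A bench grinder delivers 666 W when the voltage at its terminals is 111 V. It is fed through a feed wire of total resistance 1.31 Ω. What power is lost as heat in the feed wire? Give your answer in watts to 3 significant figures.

47.2 W

Only the current and the line resistance are needed for the I²R loss.
I = P / V = 666 / 111 = 6.000 A through the feed wire.
P_line = I² R_line = (6.000)² × 1.31 = 47.16 W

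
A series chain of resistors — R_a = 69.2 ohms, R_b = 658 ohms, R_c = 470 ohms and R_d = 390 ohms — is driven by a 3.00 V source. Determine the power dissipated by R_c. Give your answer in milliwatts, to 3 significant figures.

1.68 mW

Series elements share the same current, so find I first, then use P = I²R.
R_total = 69.2 + 658 + 470 + 390 = 1587 Ω
I = V / R_total = 3.00 / 1587 = 0.001890 A
P_R_c = I² × R_c = (0.001890)² × 470 = 0.001679 W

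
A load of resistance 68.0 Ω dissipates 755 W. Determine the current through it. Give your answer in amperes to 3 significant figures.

Inverting the appropriate power form: I = √(P / R).
I = √(755 / 68.0) = 3.332 A

3.33 A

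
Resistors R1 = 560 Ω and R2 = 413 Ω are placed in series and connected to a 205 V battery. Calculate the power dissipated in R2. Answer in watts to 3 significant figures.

18.3 W

Every series element carries the same I. Get I from the total resistance, then P = I² × R2.
R_total = 560 + 413 = 973.0 Ω
I = V / R_total = 205 / 973.0 = 0.2107 A
P_R2 = I² × R2 = (0.2107)² × 413 = 18.33 W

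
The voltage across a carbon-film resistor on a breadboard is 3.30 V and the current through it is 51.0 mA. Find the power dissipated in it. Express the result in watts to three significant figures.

0.168 W

Since both terminal voltage and current are stated, P = V I gives the power in one step.
P = 3.30 V × 0.05100 A = 0.1683 W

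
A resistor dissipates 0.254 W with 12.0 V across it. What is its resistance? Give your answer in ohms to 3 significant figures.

From P = V I = I²R = V²/R, with the two given quantities we get R = V² / P.
R = (12.0)² / 0.254 = 566.9 Ω

567 Ω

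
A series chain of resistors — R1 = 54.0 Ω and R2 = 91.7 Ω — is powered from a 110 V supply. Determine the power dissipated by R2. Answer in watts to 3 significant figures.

52.3 W

The current is common to all series resistors; compute it, then apply P = I²R for the target.
R_total = 54.0 + 91.7 = 145.7 Ω
I = V / R_total = 110 / 145.7 = 0.7550 A
P_R2 = I² × R2 = (0.7550)² × 91.7 = 52.27 W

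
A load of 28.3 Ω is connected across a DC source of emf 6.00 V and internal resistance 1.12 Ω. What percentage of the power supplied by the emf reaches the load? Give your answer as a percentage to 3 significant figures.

96.2 %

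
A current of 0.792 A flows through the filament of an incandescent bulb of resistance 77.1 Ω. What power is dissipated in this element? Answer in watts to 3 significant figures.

Current and resistance are given, so P = I²R is the direct form.
P = (0.7920 A)² × 77.1 Ω = 48.36 W

48.4 W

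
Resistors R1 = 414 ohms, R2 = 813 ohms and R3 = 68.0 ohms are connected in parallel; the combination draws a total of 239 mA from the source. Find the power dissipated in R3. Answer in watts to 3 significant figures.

2.49 W

We need the common branch voltage; get it from I_total × R_eq, then P = V²/R for the branch.
1/R_eq = 1/414 + 1/813 + 1/68.0 ⇒ R_eq = 54.49 Ω
V = I_total × R_eq = 0.2390 × 54.49 = 13.02 V
P_R3 = V² / R3 = (13.02)² / 68.0 = 2.494 W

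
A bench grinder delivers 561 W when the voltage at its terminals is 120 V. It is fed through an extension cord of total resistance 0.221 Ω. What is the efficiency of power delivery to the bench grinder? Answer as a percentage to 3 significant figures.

99.1 %

I = P / V = 561 / 120 = 4.675 A through the extension cord.
P_line = I² R_line = (4.675)² × 0.221 = 4.830 W
P_source = P_load + P_line = 561.0 + 4.830 = 565.8 W
η = P_load / P_source = 561.0 / 565.8 = 0.9915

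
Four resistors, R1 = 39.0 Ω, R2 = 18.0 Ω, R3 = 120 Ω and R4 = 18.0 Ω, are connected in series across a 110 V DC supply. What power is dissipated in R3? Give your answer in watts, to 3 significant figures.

38.2 W

Every series element carries the same I. Get I from the total resistance, then P = I² × R3.
R_total = 39.0 + 18.0 + 120 + 18.0 = 195.0 Ω
I = V / R_total = 110 / 195.0 = 0.5641 A
P_R3 = I² × R3 = (0.5641)² × 120 = 38.19 W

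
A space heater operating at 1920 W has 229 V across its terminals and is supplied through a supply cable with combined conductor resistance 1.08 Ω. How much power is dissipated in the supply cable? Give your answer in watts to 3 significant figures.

The supply cable and load are in series, so the same current flows in both; the loss is I²R_line.
I = P / V = 1920 / 229 = 8.384 A through the supply cable.
P_line = I² R_line = (8.384)² × 1.08 = 75.92 W

75.9 W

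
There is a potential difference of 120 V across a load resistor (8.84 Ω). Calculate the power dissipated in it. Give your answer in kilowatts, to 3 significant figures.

1.63 kW

Voltage and resistance are given, so P = V²/R is the one-step route.
P = (120 V)² / 8.84 Ω = 1629 W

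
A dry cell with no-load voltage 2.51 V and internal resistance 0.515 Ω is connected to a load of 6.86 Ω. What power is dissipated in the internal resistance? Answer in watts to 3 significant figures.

0.0597 W

Internal loss is I²r, with I set by the total series resistance r+R.
I = ε / (r + R) = 2.51 / (0.515 + 6.86) = 0.3403 A
P_int = I² r = (0.3403)² × 0.515 = 0.05965 W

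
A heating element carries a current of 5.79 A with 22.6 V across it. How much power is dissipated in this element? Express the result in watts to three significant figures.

Since both terminal voltage and current are stated, P = V I gives the power in one step.
P = 22.6 V × 5.790 A = 130.9 W

131 W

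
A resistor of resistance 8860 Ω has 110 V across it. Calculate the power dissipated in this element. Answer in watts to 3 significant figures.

With V across and R both known, P = V²/R gives the dissipation directly.
P = (110 V)² / 8860 Ω = 1.366 W

1.37 W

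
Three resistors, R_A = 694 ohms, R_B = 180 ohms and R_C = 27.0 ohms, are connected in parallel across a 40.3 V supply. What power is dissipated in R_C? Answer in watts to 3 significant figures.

60.2 W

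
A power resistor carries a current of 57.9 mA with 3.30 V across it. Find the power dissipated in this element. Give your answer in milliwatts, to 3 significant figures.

Since both terminal voltage and current are stated, P = V I gives the power in one step.
P = 3.30 V × 0.05790 A = 0.1911 W

191 mW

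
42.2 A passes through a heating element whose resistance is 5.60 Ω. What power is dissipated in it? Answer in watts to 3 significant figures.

9970 W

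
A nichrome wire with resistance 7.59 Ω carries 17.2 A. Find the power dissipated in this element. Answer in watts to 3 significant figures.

2250 W

The current through and the resistance of the element are both given; use P = I²R.
P = (17.20 A)² × 7.59 Ω = 2245 W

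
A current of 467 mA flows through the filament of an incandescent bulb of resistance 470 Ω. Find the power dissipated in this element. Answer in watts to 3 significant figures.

103 W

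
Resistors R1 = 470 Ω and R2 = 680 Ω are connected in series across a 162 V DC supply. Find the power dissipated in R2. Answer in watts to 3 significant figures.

The current is common to all series resistors; compute it, then apply P = I²R for the target.
R_total = 470 + 680 = 1150 Ω
I = V / R_total = 162 / 1150 = 0.1409 A
P_R2 = I² × R2 = (0.1409)² × 680 = 13.49 W

13.5 W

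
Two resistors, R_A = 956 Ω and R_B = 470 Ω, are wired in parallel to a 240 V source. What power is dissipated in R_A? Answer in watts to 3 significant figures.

60.3 W

R_A sits directly across the source, so P = V²/R with V = 240 V.
P_R_A = V² / R_A = (240)² / 956 Ω = 60.25 W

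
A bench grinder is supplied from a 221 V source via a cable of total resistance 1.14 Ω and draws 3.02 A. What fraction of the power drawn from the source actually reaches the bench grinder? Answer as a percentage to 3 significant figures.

98.4 %

The cable carries the full 3.02 A.
P_line = I² R_line = (3.020)² × 1.14 = 10.40 W
P_source = V I = 221 × 3.020 = 667.4 W; P_load = 657.0 W
η = P_load / P_source = 657.0 / 667.4 = 0.9844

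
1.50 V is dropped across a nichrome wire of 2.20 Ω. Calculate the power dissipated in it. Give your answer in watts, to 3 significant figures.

1.02 W

Voltage and resistance are given, so P = V²/R is the one-step route.
P = (1.50 V)² / 2.20 Ω = 1.023 W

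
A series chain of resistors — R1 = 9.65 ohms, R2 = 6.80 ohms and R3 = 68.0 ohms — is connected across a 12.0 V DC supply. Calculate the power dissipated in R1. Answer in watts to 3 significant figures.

In a series string the same current flows through every resistor — find that current, then P = I²R for the one we want.
R_total = 9.65 + 6.80 + 68.0 = 84.45 Ω
I = V / R_total = 12.0 / 84.45 = 0.1421 A
P_R1 = I² × R1 = (0.1421)² × 9.65 = 0.1948 W

0.195 W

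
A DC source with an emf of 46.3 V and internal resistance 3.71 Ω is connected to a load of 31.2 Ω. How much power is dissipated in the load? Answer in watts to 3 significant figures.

54.9 W

Load and internal resistance form a series loop — compute the loop current, then the load power via I²R.
I = ε / (r + R) = 46.3 / (3.71 + 31.2) = 1.326 A
P_load = I² R = (1.326)² × 31.2 = 54.88 W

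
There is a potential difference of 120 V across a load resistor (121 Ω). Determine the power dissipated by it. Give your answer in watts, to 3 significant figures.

119 W

Voltage and resistance are given, so P = V²/R is the one-step route.
P = (120 V)² / 121 Ω = 119.0 W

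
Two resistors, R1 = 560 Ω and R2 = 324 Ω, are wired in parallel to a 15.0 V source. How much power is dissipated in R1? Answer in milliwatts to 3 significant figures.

402 mW

R1 sits directly across the source, so P = V²/R with V = 15.0 V.
P_R1 = V² / R1 = (15.0)² / 560 Ω = 0.4018 W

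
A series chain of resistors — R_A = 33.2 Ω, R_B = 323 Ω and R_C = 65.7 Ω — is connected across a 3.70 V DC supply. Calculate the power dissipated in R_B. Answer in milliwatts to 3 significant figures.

Every series element carries the same I. Get I from the total resistance, then P = I² × R_B.
R_total = 33.2 + 323 + 65.7 = 421.9 Ω
I = V / R_total = 3.70 / 421.9 = 0.008770 A
P_R_B = I² × R_B = (0.008770)² × 323 = 0.02484 W

24.8 mW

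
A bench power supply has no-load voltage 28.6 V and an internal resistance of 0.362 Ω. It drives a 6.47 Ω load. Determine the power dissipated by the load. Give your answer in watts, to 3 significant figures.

With r and R in series, I = ε/(r+R); the load dissipates I²R.
I = ε / (r + R) = 28.6 / (0.362 + 6.47) = 4.186 A
P_load = I² R = (4.186)² × 6.47 = 113.4 W

113 W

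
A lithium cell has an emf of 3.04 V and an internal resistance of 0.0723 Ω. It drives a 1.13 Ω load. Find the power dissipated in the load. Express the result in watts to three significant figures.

With r and R in series, I = ε/(r+R); the load dissipates I²R.
I = ε / (r + R) = 3.04 / (0.0723 + 1.13) = 2.528 A
P_load = I² R = (2.528)² × 1.13 = 7.224 W

7.22 W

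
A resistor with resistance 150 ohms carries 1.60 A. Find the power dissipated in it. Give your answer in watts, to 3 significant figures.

384 W

Current and resistance are given, so P = I²R is the direct form.
P = (1.600 A)² × 150 Ω = 384.0 W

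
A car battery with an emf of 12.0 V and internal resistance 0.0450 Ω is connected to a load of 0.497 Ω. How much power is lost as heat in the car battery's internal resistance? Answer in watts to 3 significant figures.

22.1 W

Internal loss is I²r, with I set by the total series resistance r+R.
I = ε / (r + R) = 12.0 / (0.0450 + 0.497) = 22.14 A
P_int = I² r = (22.14)² × 0.0450 = 22.06 W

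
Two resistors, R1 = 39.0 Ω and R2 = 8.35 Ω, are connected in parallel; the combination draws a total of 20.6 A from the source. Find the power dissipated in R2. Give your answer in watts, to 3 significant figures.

We need the common branch voltage; get it from I_total × R_eq, then P = V²/R for the branch.
1/R_eq = 1/39.0 + 1/8.35 ⇒ R_eq = 6.878 Ω
V = I_total × R_eq = 20.60 × 6.878 = 141.7 V
P_R2 = V² / R2 = (141.7)² / 8.35 = 2404 W

2400 W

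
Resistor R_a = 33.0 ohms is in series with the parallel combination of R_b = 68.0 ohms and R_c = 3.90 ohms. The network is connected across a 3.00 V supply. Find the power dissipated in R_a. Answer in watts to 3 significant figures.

Replace R_b and R_c with their parallel equivalent so the circuit becomes R_a in series with R_p.
R_p = (68.0×3.90)/(68.0+3.90) = 3.688 Ω
R_total = 33.0 + 3.688 = 36.69 Ω
I = V / R_total = 3.00 / 36.69 = 0.08177 A
R_a carries the full series current, so P = I²R.
P_R_a = (0.08177)² × 33.0 = 0.2206 W

0.221 W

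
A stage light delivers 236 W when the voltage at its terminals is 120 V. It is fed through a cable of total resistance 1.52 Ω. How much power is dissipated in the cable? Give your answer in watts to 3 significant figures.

5.88 W

Line loss is just I²R for the cable — we know both I and R_line directly.
I = P / V = 236 / 120 = 1.967 A through the cable.
P_line = I² R_line = (1.967)² × 1.52 = 5.879 W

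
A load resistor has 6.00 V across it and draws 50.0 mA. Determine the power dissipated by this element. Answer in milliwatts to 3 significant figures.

V and I are known directly — P = V I, no intermediate step needed.
P = 6.00 V × 0.05000 A = 0.3000 W

300 mW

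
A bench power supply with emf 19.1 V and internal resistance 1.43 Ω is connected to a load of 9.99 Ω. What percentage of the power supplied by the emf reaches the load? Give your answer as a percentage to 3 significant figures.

87.5 %

The source delivers εI, of which I²R reaches the load and I²r is lost; since I is common, η = R/(R+r).
η = R / (R + r) = 9.99 / (9.99 + 1.43) = 0.8748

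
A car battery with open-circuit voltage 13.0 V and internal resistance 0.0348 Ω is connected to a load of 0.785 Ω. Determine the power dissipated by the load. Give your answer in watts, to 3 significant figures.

Find the circuit current first, then P = I²R for the load (series elements share I).
I = ε / (r + R) = 13.0 / (0.0348 + 0.785) = 15.86 A
P_load = I² R = (15.86)² × 0.785 = 197.4 W

197 W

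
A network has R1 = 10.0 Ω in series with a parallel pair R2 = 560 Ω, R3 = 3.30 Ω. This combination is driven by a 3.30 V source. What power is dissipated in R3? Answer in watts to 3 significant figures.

Reduce the parallel pair to R_p first; the network is then a simple series string.
R_p = (560×3.30)/(560+3.30) = 3.281 Ω
R_total = 10.0 + 3.281 = 13.28 Ω
I = V / R_total = 3.30 / 13.28 = 0.2485 A
Voltage across the parallel pair: V_p = I × R_p = 0.2485 × 3.281 = 0.8152 V
R3 sees V_p directly, so P = V_p² / R3.
P_R3 = (0.8152)² / 3.30 = 0.2014 W

0.201 W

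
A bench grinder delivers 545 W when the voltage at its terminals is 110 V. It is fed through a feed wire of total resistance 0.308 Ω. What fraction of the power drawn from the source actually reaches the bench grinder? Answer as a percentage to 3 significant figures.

I = P / V = 545 / 110 = 4.955 A through the feed wire.
P_line = I² R_line = (4.955)² × 0.308 = 7.561 W
P_source = P_load + P_line = 545.0 + 7.561 = 552.6 W
η = P_load / P_source = 545.0 / 552.6 = 0.9863

98.6 %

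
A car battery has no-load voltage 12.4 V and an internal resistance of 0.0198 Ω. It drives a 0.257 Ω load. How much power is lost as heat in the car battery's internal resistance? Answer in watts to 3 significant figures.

39.7 W

The source's internal resistance is just another series element carrying I; its dissipation is I²r.
I = ε / (r + R) = 12.4 / (0.0198 + 0.257) = 44.80 A
P_int = I² r = (44.80)² × 0.0198 = 39.74 W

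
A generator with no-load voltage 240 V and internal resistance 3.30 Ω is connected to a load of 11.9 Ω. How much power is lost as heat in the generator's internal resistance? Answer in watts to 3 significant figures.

The source's internal resistance is just another series element carrying I; its dissipation is I²r.
I = ε / (r + R) = 240 / (3.30 + 11.9) = 15.79 A
P_int = I² r = (15.79)² × 3.30 = 822.7 W

823 W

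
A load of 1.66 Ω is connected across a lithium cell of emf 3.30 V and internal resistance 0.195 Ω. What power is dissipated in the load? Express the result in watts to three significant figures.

5.25 W

The internal resistance and the load are in series, so the same I flows through both; get I from ε/(r+R), then I²R for the load.
I = ε / (r + R) = 3.30 / (0.195 + 1.66) = 1.779 A
P_load = I² R = (1.779)² × 1.66 = 5.253 W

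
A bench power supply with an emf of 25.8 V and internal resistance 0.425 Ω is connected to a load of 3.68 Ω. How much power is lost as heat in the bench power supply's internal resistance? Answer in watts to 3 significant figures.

16.8 W

The internal resistance carries the same current as the load; P_int = I²r.
I = ε / (r + R) = 25.8 / (0.425 + 3.68) = 6.285 A
P_int = I² r = (6.285)² × 0.425 = 16.79 W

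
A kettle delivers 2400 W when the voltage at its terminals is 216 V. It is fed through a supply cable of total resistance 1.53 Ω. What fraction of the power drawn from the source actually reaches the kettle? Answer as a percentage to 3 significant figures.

I = P / V = 2400 / 216 = 11.11 A through the supply cable.
P_line = I² R_line = (11.11)² × 1.53 = 188.9 W
P_source = P_load + P_line = 2400 + 188.9 = 2589 W
η = P_load / P_source = 2400 / 2589 = 0.9270

92.7 %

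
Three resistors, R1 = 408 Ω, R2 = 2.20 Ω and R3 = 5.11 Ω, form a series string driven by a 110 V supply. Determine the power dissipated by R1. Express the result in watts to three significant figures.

In a series string the same current flows through every resistor — find that current, then P = I²R for the one we want.
R_total = 408 + 2.20 + 5.11 = 415.3 Ω
I = V / R_total = 110 / 415.3 = 0.2649 A
P_R1 = I² × R1 = (0.2649)² × 408 = 28.62 W

28.6 W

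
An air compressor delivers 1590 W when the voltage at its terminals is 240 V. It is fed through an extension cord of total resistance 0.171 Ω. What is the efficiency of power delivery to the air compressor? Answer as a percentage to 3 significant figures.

I = P / V = 1590 / 240 = 6.625 A through the extension cord.
P_line = I² R_line = (6.625)² × 0.171 = 7.505 W
P_source = P_load + P_line = 1590 + 7.505 = 1598 W
η = P_load / P_source = 1590 / 1598 = 0.9953

99.5 %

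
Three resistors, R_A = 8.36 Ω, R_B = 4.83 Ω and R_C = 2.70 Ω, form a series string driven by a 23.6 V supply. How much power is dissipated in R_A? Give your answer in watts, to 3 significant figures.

18.4 W

Series elements share the same current, so find I first, then use P = I²R.
R_total = 8.36 + 4.83 + 2.70 = 15.89 Ω
I = V / R_total = 23.6 / 15.89 = 1.485 A
P_R_A = I² × R_A = (1.485)² × 8.36 = 18.44 W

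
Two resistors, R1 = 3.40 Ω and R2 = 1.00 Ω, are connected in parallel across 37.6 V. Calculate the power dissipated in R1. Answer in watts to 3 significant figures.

The supply voltage appears across each parallel branch — just use P = V²/R1.
P_R1 = V² / R1 = (37.6)² / 3.40 Ω = 415.8 W

416 W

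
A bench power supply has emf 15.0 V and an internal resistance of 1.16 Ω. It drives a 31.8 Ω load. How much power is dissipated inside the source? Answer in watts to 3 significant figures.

Internal loss is I²r, with I set by the total series resistance r+R.
I = ε / (r + R) = 15.0 / (1.16 + 31.8) = 0.4551 A
P_int = I² r = (0.4551)² × 1.16 = 0.2403 W

0.240 W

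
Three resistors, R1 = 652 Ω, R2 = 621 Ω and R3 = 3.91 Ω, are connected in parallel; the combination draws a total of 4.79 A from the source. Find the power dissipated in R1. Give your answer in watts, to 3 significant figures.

Only the total current is stated, so first find the parallel equivalent to get the voltage across the combination.
1/R_eq = 1/652 + 1/621 + 1/3.91 ⇒ R_eq = 3.863 Ω
V = I_total × R_eq = 4.790 × 3.863 = 18.50 V
P_R1 = V² / R1 = (18.50)² / 652 = 0.5250 W

0.525 W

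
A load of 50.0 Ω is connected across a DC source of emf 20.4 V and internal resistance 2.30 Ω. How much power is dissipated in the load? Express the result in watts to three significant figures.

7.61 W

Find the circuit current first, then P = I²R for the load (series elements share I).
I = ε / (r + R) = 20.4 / (2.30 + 50.0) = 0.3901 A
P_load = I² R = (0.3901)² × 50.0 = 7.607 W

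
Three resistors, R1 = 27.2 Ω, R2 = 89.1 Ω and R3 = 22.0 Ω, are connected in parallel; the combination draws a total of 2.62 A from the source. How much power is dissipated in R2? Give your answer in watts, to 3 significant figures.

Only the total current is stated, so first find the parallel equivalent to get the voltage across the combination.
1/R_eq = 1/27.2 + 1/89.1 + 1/22.0 ⇒ R_eq = 10.70 Ω
V = I_total × R_eq = 2.620 × 10.70 = 28.04 V
P_R2 = V² / R2 = (28.04)² / 89.1 = 8.823 W

8.82 W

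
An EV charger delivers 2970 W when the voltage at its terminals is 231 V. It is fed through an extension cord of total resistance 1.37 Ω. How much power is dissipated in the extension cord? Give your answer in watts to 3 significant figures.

226 W

Line loss is just I²R for the cable — we know both I and R_line directly.
I = P / V = 2970 / 231 = 12.86 A through the extension cord.
P_line = I² R_line = (12.86)² × 1.37 = 226.5 W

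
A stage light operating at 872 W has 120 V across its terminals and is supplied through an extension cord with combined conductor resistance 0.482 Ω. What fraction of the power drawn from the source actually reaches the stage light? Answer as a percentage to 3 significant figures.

97.2 %

I = P / V = 872 / 120 = 7.267 A through the extension cord.
P_line = I² R_line = (7.267)² × 0.482 = 25.45 W
P_source = P_load + P_line = 872.0 + 25.45 = 897.5 W
η = P_load / P_source = 872.0 / 897.5 = 0.9716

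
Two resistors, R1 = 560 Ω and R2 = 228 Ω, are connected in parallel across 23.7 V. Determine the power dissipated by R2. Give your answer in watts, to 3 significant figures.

2.46 W

Each parallel branch sees the full supply voltage, so P = V²/R applies directly to the target branch.
P_R2 = V² / R2 = (23.7)² / 228 Ω = 2.464 W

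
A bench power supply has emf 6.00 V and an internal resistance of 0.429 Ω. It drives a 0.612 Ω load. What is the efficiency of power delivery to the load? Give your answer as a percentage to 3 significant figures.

58.8 %

Both r and R carry the same current, so the power split is just the resistance split: η = R/(R+r).
η = R / (R + r) = 0.612 / (0.612 + 0.429) = 0.5879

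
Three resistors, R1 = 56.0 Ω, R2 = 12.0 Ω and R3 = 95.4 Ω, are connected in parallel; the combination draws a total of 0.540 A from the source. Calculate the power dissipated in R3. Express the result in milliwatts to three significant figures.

245 mW

The branches share the same voltage, but only the total current is given — find V from the equivalent resistance first.
1/R_eq = 1/56.0 + 1/12.0 + 1/95.4 ⇒ R_eq = 8.955 Ω
V = I_total × R_eq = 0.5400 × 8.955 = 4.836 V
P_R3 = V² / R3 = (4.836)² / 95.4 = 0.2451 W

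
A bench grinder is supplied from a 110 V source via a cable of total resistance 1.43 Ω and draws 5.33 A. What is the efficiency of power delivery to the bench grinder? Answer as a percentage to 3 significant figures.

93.1 %

The cable carries the full 5.33 A.
P_line = I² R_line = (5.330)² × 1.43 = 40.62 W
P_source = V I = 110 × 5.330 = 586.3 W; P_load = 545.7 W
η = P_load / P_source = 545.7 / 586.3 = 0.9307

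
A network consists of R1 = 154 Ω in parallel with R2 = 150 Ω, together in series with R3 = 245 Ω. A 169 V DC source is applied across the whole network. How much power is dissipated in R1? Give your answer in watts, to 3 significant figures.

10.4 W

Collapse the R1‖R2 pair into one equivalent R_p; then R_p and R3 form a series string.
R_p = (154×150)/(154+150) = 75.99 Ω
R_total = R_p + 245 = 75.99 + 245 = 321.0 Ω
I = V / R_total = 169 / 321.0 = 0.5265 A
Voltage across the parallel pair: V_p = I × R_p = 0.5265 × 75.99 = 40.01 V
R1 has V_p across it, so P = V_p²/R1.
P_R1 = (40.01)² / 154 = 10.39 W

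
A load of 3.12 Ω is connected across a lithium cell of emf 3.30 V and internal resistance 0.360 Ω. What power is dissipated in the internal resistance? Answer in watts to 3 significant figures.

0.324 W

The internal resistance carries the same current as the load; P_int = I²r.
I = ε / (r + R) = 3.30 / (0.360 + 3.12) = 0.9483 A
P_int = I² r = (0.9483)² × 0.360 = 0.3237 W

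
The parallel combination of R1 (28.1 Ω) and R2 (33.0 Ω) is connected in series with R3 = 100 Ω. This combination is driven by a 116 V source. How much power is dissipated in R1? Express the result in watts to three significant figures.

8.31 W

Reduce the parallel combination to a single R_p; the circuit then becomes R_p in series with the remaining resistor.
R_p = (28.1×33.0)/(28.1+33.0) = 15.18 Ω
R_total = R_p + 100 = 15.18 + 100 = 115.2 Ω
I = V / R_total = 116 / 115.2 = 1.007 A
Voltage across the parallel pair: V_p = I × R_p = 1.007 × 15.18 = 15.29 V
R1 has V_p across it, so P = V_p²/R1.
P_R1 = (15.29)² / 28.1 = 8.315 W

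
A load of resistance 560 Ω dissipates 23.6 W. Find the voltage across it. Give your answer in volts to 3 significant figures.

115 V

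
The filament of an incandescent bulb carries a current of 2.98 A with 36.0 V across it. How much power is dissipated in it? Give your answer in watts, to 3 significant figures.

107 W

Since both terminal voltage and current are stated, P = V I gives the power in one step.
P = 36.0 V × 2.980 A = 107.3 W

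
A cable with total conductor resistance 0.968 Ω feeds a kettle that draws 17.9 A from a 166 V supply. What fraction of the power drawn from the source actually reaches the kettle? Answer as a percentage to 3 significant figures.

The cable carries the full 17.9 A.
P_line = I² R_line = (17.90)² × 0.968 = 310.2 W
P_source = V I = 166 × 17.90 = 2971 W; P_load = 2661 W
η = P_load / P_source = 2661 / 2971 = 0.8956

89.6 %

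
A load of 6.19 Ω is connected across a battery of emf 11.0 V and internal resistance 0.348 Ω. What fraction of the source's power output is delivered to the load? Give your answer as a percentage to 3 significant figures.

94.7 %

η = P_load/(P_load+P_int) = I²R/(I²R+I²r) = R/(R+r) — the I² cancels for series elements.
η = R / (R + r) = 6.19 / (6.19 + 0.348) = 0.9468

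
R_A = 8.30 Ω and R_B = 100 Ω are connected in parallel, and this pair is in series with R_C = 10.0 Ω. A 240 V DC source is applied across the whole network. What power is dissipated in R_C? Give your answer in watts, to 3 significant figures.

First find R_p for the parallel pair, then treat R_p + R_C as a series loop.
R_p = (8.30×100)/(8.30+100) = 7.664 Ω
R_total = R_p + 10.0 = 7.664 + 10.0 = 17.66 Ω
I = V / R_total = 240 / 17.66 = 13.59 A
R_C carries the full series current, so P = I²R.
P_R_C = (13.59)² × 10.0 = 1846 W

1850 W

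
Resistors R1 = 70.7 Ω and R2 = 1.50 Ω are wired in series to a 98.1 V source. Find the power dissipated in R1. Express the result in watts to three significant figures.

131 W

The current is common to all series resistors; compute it, then apply P = I²R for the target.
R_total = 70.7 + 1.50 = 72.20 Ω
I = V / R_total = 98.1 / 72.20 = 1.359 A
P_R1 = I² × R1 = (1.359)² × 70.7 = 130.5 W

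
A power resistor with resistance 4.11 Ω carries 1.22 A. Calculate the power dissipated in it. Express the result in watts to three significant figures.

6.12 W

The current through and the resistance of the element are both given; use P = I²R.
P = (1.220 A)² × 4.11 Ω = 6.117 W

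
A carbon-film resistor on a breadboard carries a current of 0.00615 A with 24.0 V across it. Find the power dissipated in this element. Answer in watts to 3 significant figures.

0.148 W

V and I are known directly — P = V I, no intermediate step needed.
P = 24.0 V × 0.006150 A = 0.1476 W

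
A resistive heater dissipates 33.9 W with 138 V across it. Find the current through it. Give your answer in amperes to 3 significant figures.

0.246 A

Rearranging the power relation for the two known quantities gives I = P / V.
I = 33.9 / 138 = 0.2457 A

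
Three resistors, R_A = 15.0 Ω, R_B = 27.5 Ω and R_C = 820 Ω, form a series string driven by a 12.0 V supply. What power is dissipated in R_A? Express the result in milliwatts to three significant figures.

2.90 mW

In a series string the same current flows through every resistor — find that current, then P = I²R for the one we want.
R_total = 15.0 + 27.5 + 820 = 862.5 Ω
I = V / R_total = 12.0 / 862.5 = 0.01391 A
P_R_A = I² × R_A = (0.01391)² × 15.0 = 0.002904 W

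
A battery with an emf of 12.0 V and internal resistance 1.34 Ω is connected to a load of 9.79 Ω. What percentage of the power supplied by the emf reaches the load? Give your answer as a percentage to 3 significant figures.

88.0 %

Both r and R carry the same current, so the power split is just the resistance split: η = R/(R+r).
η = R / (R + r) = 9.79 / (9.79 + 1.34) = 0.8796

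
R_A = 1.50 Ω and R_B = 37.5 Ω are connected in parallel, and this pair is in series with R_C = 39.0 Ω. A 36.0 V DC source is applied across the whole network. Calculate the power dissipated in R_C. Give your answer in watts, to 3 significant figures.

30.9 W

Collapse the R_A‖R_B pair into one equivalent R_p; then R_p and R_C form a series string.
R_p = (1.50×37.5)/(1.50+37.5) = 1.442 Ω
R_total = R_p + 39.0 = 1.442 + 39.0 = 40.44 Ω
I = V / R_total = 36.0 / 40.44 = 0.8902 A
R_C carries the full series current, so P = I²R.
P_R_C = (0.8902)² × 39.0 = 30.90 W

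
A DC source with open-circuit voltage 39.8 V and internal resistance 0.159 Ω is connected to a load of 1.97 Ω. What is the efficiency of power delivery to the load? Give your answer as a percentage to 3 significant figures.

Both r and R carry the same current, so the power split is just the resistance split: η = R/(R+r).
η = R / (R + r) = 1.97 / (1.97 + 0.159) = 0.9253

92.5 %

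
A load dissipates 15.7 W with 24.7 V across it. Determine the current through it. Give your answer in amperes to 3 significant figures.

The two known quantities fix the third via I = P / V.
I = 15.7 / 24.7 = 0.6356 A

0.636 A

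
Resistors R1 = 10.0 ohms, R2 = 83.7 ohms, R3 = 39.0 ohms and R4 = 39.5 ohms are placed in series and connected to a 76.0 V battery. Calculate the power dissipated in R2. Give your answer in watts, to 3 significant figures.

16.3 W

The current is common to all series resistors; compute it, then apply P = I²R for the target.
R_total = 10.0 + 83.7 + 39.0 + 39.5 = 172.2 Ω
I = V / R_total = 76.0 / 172.2 = 0.4413 A
P_R2 = I² × R2 = (0.4413)² × 83.7 = 16.30 W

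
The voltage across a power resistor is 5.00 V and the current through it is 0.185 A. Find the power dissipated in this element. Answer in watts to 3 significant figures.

0.925 W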